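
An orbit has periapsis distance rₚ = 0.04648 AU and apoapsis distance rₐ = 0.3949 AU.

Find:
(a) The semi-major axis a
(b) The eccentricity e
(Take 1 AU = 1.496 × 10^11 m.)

Convert to SI: rₚ = 0.04648 AU = 6.95341e+09 m; rₐ = 0.3949 AU = 5.9077e+10 m.
(a) a = (rₚ + rₐ) / 2 = (6.95341e+09 + 5.9077e+10) / 2 ≈ 3.302e+10 m = 0.2207 AU.
(b) e = (rₐ − rₚ) / (rₐ + rₚ) = (5.9077e+10 − 6.95341e+09) / (5.9077e+10 + 6.95341e+09) ≈ 0.7894.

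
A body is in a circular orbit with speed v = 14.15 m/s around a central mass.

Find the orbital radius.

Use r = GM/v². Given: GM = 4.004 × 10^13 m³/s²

For a circular orbit, v² = GM / r, so r = GM / v².
r = 4.004e+13 / (14.15)² m ≈ 2e+11 m = 200 Gm.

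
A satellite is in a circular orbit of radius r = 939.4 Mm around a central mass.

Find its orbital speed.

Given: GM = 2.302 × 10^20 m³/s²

Convert to SI: r = 939.4 Mm = 9.394e+08 m.
For a circular orbit, gravity supplies the centripetal force, so v = √(GM / r).
v = √(2.302e+20 / 9.394e+08) m/s ≈ 4.95e+05 m/s = 495 km/s.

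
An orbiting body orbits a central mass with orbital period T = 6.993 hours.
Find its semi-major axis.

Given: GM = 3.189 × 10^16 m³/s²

Convert to SI: T = 6.993 hours = 25174.8 s.
Invert Kepler's third law: a = (GM · T² / (4π²))^(1/3).
Substituting T = 25174.8 s and GM = 3.189e+16 m³/s²:
a = (3.189e+16 · (25174.8)² / (4π²))^(1/3) m
a ≈ 8e+07 m = 80 Mm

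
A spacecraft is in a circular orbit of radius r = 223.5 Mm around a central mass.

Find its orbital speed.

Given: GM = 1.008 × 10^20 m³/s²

Convert to SI: r = 223.5 Mm = 2.235e+08 m.
For a circular orbit, gravity supplies the centripetal force, so v = √(GM / r).
v = √(1.008e+20 / 2.235e+08) m/s ≈ 6.716e+05 m/s = 671.6 km/s.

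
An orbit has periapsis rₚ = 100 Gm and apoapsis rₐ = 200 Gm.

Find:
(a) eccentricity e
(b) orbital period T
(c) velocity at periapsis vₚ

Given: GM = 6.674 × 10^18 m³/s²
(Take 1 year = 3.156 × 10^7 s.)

Convert to SI: rₚ = 100 Gm = 1e+11 m; rₐ = 200 Gm = 2e+11 m.
(a) e = (rₐ − rₚ)/(rₐ + rₚ) = (2e+11 − 1e+11)/(2e+11 + 1e+11) ≈ 0.3333
(b) With a = (rₚ + rₐ)/2 = 1.5e+11 m, T = 2π √(a³/GM) = 2π √((1.5e+11)³/6.674e+18) s ≈ 1.413e+08 s
(c) With a = (rₚ + rₐ)/2 = 1.5e+11 m, vₚ = √(GM (2/rₚ − 1/a)) = √(6.674e+18 · (2/1e+11 − 1/1.5e+11)) m/s ≈ 9433 m/s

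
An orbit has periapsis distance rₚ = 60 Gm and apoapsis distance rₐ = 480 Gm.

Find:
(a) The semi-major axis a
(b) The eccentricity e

Convert to SI: rₚ = 60 Gm = 6e+10 m; rₐ = 480 Gm = 4.8e+11 m.
(a) a = (rₚ + rₐ) / 2 = (6e+10 + 4.8e+11) / 2 ≈ 2.7e+11 m = 270 Gm.
(b) e = (rₐ − rₚ) / (rₐ + rₚ) = (4.8e+11 − 6e+10) / (4.8e+11 + 6e+10) ≈ 0.7778.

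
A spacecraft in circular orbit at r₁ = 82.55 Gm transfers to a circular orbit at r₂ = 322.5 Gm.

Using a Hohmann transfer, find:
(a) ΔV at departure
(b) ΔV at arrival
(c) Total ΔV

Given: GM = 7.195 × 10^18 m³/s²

Convert to SI: r₁ = 82.55 Gm = 8.255e+10 m; r₂ = 322.5 Gm = 3.225e+11 m.
Transfer semi-major axis: a_t = (r₁ + r₂)/2 = (8.255e+10 + 3.225e+11)/2 = 2.02525e+11 m.
Circular speeds: v₁ = √(GM/r₁) = 9335.91 m/s, v₂ = √(GM/r₂) = 4723.35 m/s.
Transfer speeds (vis-viva v² = GM(2/r − 1/a_t)): v₁ᵗ = 11781 m/s, v₂ᵗ = 3015.57 m/s.
(a) ΔV₁ = |v₁ᵗ − v₁| ≈ 2445 m/s = 2.445 km/s.
(b) ΔV₂ = |v₂ − v₂ᵗ| ≈ 1708 m/s = 1.708 km/s.
(c) ΔV_total = ΔV₁ + ΔV₂ ≈ 4153 m/s = 4.153 km/s.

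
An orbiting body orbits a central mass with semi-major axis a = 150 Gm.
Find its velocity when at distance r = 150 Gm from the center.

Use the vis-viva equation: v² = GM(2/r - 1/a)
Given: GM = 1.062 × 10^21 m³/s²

Convert to SI: a = 150 Gm = 1.5e+11 m; r = 150 Gm = 1.5e+11 m.
Vis-viva: v = √(GM · (2/r − 1/a)).
2/r − 1/a = 2/1.5e+11 − 1/1.5e+11 = 6.66667e-12 m⁻¹.
v = √(1.062e+21 · 6.66667e-12) m/s ≈ 8.414e+04 m/s = 84.14 km/s.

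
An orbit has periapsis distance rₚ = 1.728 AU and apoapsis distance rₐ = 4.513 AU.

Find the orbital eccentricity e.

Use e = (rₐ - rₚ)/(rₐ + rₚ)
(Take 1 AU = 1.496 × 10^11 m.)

Convert to SI: rₚ = 1.728 AU = 2.58509e+11 m; rₐ = 4.513 AU = 6.75145e+11 m.
e = (rₐ − rₚ) / (rₐ + rₚ).
e = (6.75145e+11 − 2.58509e+11) / (6.75145e+11 + 2.58509e+11) = 4.16636e+11 / 9.33654e+11 ≈ 0.4462.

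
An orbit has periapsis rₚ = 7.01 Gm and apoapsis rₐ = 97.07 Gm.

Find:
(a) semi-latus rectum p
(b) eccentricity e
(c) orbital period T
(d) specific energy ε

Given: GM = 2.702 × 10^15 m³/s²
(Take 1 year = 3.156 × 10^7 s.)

Convert to SI: rₚ = 7.01 Gm = 7.01e+09 m; rₐ = 97.07 Gm = 9.707e+10 m.
(a) From a = (rₚ + rₐ)/2 = 5.204e+10 m and e = (rₐ − rₚ)/(rₐ + rₚ) = 0.865296, p = a(1 − e²) = 5.204e+10 · (1 − (0.865296)²) ≈ 1.308e+10 m
(b) e = (rₐ − rₚ)/(rₐ + rₚ) = (9.707e+10 − 7.01e+09)/(9.707e+10 + 7.01e+09) ≈ 0.8653
(c) With a = (rₚ + rₐ)/2 = 5.204e+10 m, T = 2π √(a³/GM) = 2π √((5.204e+10)³/2.702e+15) s ≈ 1.435e+09 s
(d) With a = (rₚ + rₐ)/2 = 5.204e+10 m, ε = −GM/(2a) = −2.702e+15/(2 · 5.204e+10) J/kg ≈ -2.596e+04 J/kg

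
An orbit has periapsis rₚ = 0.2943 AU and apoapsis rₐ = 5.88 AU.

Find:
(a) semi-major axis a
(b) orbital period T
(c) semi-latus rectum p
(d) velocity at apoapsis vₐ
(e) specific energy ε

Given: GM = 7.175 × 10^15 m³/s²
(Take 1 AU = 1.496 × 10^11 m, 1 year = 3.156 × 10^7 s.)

Convert to SI: rₚ = 0.2943 AU = 4.40273e+10 m; rₐ = 5.88 AU = 8.79648e+11 m.
(a) a = (rₚ + rₐ)/2 = (4.40273e+10 + 8.79648e+11)/2 ≈ 4.618e+11 m
(b) With a = (rₚ + rₐ)/2 = 4.61838e+11 m, T = 2π √(a³/GM) = 2π √((4.61838e+11)³/7.175e+15) s ≈ 2.328e+10 s
(c) From a = (rₚ + rₐ)/2 = 4.61838e+11 m and e = (rₐ − rₚ)/(rₐ + rₚ) = 0.904669, p = a(1 − e²) = 4.61838e+11 · (1 − (0.904669)²) ≈ 8.386e+10 m
(d) With a = (rₚ + rₐ)/2 = 4.61838e+11 m, vₐ = √(GM (2/rₐ − 1/a)) = √(7.175e+15 · (2/8.79648e+11 − 1/4.61838e+11)) m/s ≈ 27.89 m/s
(e) With a = (rₚ + rₐ)/2 = 4.61838e+11 m, ε = −GM/(2a) = −7.175e+15/(2 · 4.61838e+11) J/kg ≈ -7768 J/kg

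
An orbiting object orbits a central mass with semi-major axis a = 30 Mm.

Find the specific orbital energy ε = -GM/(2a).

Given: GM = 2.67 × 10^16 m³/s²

Convert to SI: a = 30 Mm = 3e+07 m.
ε = −GM / (2a).
ε = −2.67e+16 / (2 · 3e+07) J/kg ≈ -4.45e+08 J/kg = -445 MJ/kg.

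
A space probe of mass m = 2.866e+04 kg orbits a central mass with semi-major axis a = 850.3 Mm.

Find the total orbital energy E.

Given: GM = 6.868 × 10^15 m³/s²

Convert to SI: a = 850.3 Mm = 8.503e+08 m.
E = −GMm / (2a).
E = −6.868e+15 · 2.866e+04 / (2 · 8.503e+08) J ≈ -1.157e+11 J = -115.7 GJ.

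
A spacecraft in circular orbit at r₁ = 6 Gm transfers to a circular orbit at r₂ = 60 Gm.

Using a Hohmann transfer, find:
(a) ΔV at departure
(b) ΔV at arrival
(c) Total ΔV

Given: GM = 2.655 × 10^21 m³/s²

Convert to SI: r₁ = 6 Gm = 6e+09 m; r₂ = 60 Gm = 6e+10 m.
Transfer semi-major axis: a_t = (r₁ + r₂)/2 = (6e+09 + 6e+10)/2 = 3.3e+10 m.
Circular speeds: v₁ = √(GM/r₁) = 665207 m/s, v₂ = √(GM/r₂) = 210357 m/s.
Transfer speeds (vis-viva v² = GM(2/r − 1/a_t)): v₁ᵗ = 896965 m/s, v₂ᵗ = 89696.5 m/s.
(a) ΔV₁ = |v₁ᵗ − v₁| ≈ 2.318e+05 m/s = 231.8 km/s.
(b) ΔV₂ = |v₂ − v₂ᵗ| ≈ 1.207e+05 m/s = 120.7 km/s.
(c) ΔV_total = ΔV₁ + ΔV₂ ≈ 3.524e+05 m/s = 352.4 km/s.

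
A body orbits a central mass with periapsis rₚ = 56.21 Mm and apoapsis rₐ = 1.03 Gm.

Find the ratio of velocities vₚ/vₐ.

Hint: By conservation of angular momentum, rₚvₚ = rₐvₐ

Convert to SI: rₚ = 56.21 Mm = 5.621e+07 m; rₐ = 1.03 Gm = 1.03e+09 m.
Conservation of angular momentum gives rₚvₚ = rₐvₐ, so vₚ/vₐ = rₐ/rₚ.
vₚ/vₐ = 1.03e+09 / 5.621e+07 ≈ 18.32.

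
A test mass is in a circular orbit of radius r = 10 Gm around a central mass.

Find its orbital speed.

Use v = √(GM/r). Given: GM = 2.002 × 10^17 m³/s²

Convert to SI: r = 10 Gm = 1e+10 m.
For a circular orbit, gravity supplies the centripetal force, so v = √(GM / r).
v = √(2.002e+17 / 1e+10) m/s ≈ 4474 m/s = 4.474 km/s.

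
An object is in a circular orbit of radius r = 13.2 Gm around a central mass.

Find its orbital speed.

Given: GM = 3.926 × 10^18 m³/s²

Convert to SI: r = 13.2 Gm = 1.32e+10 m.
For a circular orbit, gravity supplies the centripetal force, so v = √(GM / r).
v = √(3.926e+18 / 1.32e+10) m/s ≈ 1.725e+04 m/s = 17.25 km/s.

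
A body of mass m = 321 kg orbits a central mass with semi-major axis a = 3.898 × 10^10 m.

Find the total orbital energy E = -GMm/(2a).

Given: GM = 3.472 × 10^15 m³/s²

E = −GMm / (2a).
E = −3.472e+15 · 321 / (2 · 3.898e+10) J ≈ -1.43e+07 J = -14.3 MJ.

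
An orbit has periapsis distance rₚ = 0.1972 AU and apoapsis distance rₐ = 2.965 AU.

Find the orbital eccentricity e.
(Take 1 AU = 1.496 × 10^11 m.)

Convert to SI: rₚ = 0.1972 AU = 2.95011e+10 m; rₐ = 2.965 AU = 4.43564e+11 m.
e = (rₐ − rₚ) / (rₐ + rₚ).
e = (4.43564e+11 − 2.95011e+10) / (4.43564e+11 + 2.95011e+10) = 4.14063e+11 / 4.73065e+11 ≈ 0.8753.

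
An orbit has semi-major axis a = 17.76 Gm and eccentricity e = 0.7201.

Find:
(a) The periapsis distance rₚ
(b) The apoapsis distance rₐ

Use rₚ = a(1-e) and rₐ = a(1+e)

Convert to SI: a = 17.76 Gm = 1.776e+10 m.
(a) rₚ = a(1 − e) = 1.776e+10 · (1 − 0.7201) = 1.776e+10 · 0.2799 ≈ 4.971e+09 m = 4.971 Gm.
(b) rₐ = a(1 + e) = 1.776e+10 · (1 + 0.7201) = 1.776e+10 · 1.7201 ≈ 3.055e+10 m = 30.55 Gm.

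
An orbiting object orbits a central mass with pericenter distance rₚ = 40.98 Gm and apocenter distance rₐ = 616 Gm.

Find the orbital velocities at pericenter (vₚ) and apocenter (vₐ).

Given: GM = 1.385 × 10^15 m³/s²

Convert to SI: rₚ = 40.98 Gm = 4.098e+10 m; rₐ = 616 Gm = 6.16e+11 m.
Use the vis-viva equation v² = GM(2/r − 1/a) with a = (rₚ + rₐ)/2 = (4.098e+10 + 6.16e+11)/2 = 3.2849e+11 m.
vₚ = √(GM · (2/rₚ − 1/a)) = √(1.385e+15 · (2/4.098e+10 − 1/3.2849e+11)) m/s ≈ 251.7 m/s = 251.7 m/s.
vₐ = √(GM · (2/rₐ − 1/a)) = √(1.385e+15 · (2/6.16e+11 − 1/3.2849e+11)) m/s ≈ 16.75 m/s = 16.75 m/s.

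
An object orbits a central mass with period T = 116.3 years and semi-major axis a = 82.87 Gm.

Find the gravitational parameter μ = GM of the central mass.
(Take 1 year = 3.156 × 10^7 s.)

Convert to SI: T = 116.3 years = 3.67043e+09 s; a = 82.87 Gm = 8.287e+10 m.
GM = 4π² · a³ / T².
GM = 4π² · (8.287e+10)³ / (3.67043e+09)² m³/s² ≈ 1.668e+15 m³/s² = 1.668 × 10^15 m³/s².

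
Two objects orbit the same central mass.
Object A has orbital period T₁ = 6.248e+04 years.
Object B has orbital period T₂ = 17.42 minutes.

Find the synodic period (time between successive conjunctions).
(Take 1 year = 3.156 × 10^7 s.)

Convert to SI: T₁ = 6.248e+04 years = 1.97187e+12 s; T₂ = 17.42 minutes = 1045.2 s.
T_syn = |T₁ · T₂ / (T₁ − T₂)|.
T_syn = |1.97187e+12 · 1045.2 / (1.97187e+12 − 1045.2)| s ≈ 1045 s = 17.42 minutes.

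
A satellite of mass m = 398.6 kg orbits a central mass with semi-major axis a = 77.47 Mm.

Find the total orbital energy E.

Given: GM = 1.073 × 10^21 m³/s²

Convert to SI: a = 77.47 Mm = 7.747e+07 m.
E = −GMm / (2a).
E = −1.073e+21 · 398.6 / (2 · 7.747e+07) J ≈ -2.76e+15 J = -2.76 PJ.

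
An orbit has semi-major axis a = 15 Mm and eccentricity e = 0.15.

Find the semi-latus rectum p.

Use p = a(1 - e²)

Convert to SI: a = 15 Mm = 1.5e+07 m.
p = a (1 − e²).
p = 1.5e+07 · (1 − (0.15)²) = 1.5e+07 · 0.9775 ≈ 1.466e+07 m = 14.66 Mm.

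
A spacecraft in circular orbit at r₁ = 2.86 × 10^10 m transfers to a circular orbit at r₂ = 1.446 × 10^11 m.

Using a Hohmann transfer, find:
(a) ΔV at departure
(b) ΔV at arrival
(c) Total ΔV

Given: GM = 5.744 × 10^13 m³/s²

Transfer semi-major axis: a_t = (r₁ + r₂)/2 = (2.86e+10 + 1.446e+11)/2 = 8.66e+10 m.
Circular speeds: v₁ = √(GM/r₁) = 44.8151 m/s, v₂ = √(GM/r₂) = 19.9307 m/s.
Transfer speeds (vis-viva v² = GM(2/r − 1/a_t)): v₁ᵗ = 57.9094 m/s, v₂ᵗ = 11.4537 m/s.
(a) ΔV₁ = |v₁ᵗ − v₁| ≈ 13.09 m/s = 13.09 m/s.
(b) ΔV₂ = |v₂ − v₂ᵗ| ≈ 8.477 m/s = 8.477 m/s.
(c) ΔV_total = ΔV₁ + ΔV₂ ≈ 21.57 m/s = 21.57 m/s.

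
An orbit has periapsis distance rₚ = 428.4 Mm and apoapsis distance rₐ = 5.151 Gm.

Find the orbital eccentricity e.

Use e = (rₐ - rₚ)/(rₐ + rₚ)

Convert to SI: rₚ = 428.4 Mm = 4.284e+08 m; rₐ = 5.151 Gm = 5.151e+09 m.
e = (rₐ − rₚ) / (rₐ + rₚ).
e = (5.151e+09 − 4.284e+08) / (5.151e+09 + 4.284e+08) = 4.7226e+09 / 5.5794e+09 ≈ 0.8464.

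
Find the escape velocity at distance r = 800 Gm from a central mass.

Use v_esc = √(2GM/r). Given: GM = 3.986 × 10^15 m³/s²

Convert to SI: r = 800 Gm = 8e+11 m.
Escape velocity comes from setting total energy to zero: ½v² − GM/r = 0 ⇒ v_esc = √(2GM / r).
v_esc = √(2 · 3.986e+15 / 8e+11) m/s ≈ 99.82 m/s = 99.82 m/s.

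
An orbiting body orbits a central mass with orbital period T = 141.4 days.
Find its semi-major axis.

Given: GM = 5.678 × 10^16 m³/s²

Convert to SI: T = 141.4 days = 1.2217e+07 s.
Invert Kepler's third law: a = (GM · T² / (4π²))^(1/3).
Substituting T = 1.2217e+07 s and GM = 5.678e+16 m³/s²:
a = (5.678e+16 · (1.2217e+07)² / (4π²))^(1/3) m
a ≈ 5.988e+09 m = 5.988 × 10^9 m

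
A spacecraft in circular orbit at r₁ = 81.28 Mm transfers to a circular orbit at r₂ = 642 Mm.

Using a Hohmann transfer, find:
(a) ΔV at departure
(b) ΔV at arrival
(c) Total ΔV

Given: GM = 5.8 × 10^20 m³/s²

Convert to SI: r₁ = 81.28 Mm = 8.128e+07 m; r₂ = 642 Mm = 6.42e+08 m.
Transfer semi-major axis: a_t = (r₁ + r₂)/2 = (8.128e+07 + 6.42e+08)/2 = 3.6164e+08 m.
Circular speeds: v₁ = √(GM/r₁) = 2.6713e+06 m/s, v₂ = √(GM/r₂) = 950488 m/s.
Transfer speeds (vis-viva v² = GM(2/r − 1/a_t)): v₁ᵗ = 3.55919e+06 m/s, v₂ᵗ = 450609 m/s.
(a) ΔV₁ = |v₁ᵗ − v₁| ≈ 8.879e+05 m/s = 887.9 km/s.
(b) ΔV₂ = |v₂ − v₂ᵗ| ≈ 4.999e+05 m/s = 499.9 km/s.
(c) ΔV_total = ΔV₁ + ΔV₂ ≈ 1.388e+06 m/s = 1388 km/s.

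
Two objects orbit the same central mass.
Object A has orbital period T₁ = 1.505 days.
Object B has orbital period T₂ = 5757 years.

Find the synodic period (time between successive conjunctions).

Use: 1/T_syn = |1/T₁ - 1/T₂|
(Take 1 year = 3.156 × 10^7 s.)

Convert to SI: T₁ = 1.505 days = 130032 s; T₂ = 5757 years = 1.81691e+11 s.
T_syn = |T₁ · T₂ / (T₁ − T₂)|.
T_syn = |130032 · 1.81691e+11 / (130032 − 1.81691e+11)| s ≈ 1.3e+05 s = 1.505 days.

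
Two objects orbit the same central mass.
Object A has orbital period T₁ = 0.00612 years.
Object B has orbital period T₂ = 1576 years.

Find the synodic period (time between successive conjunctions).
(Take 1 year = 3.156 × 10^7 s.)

Convert to SI: T₁ = 0.00612 years = 193147 s; T₂ = 1576 years = 4.97386e+10 s.
T_syn = |T₁ · T₂ / (T₁ − T₂)|.
T_syn = |193147 · 4.97386e+10 / (193147 − 4.97386e+10)| s ≈ 1.931e+05 s = 0.00612 years.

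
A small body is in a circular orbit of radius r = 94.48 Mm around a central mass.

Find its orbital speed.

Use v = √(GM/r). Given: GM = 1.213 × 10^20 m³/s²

Convert to SI: r = 94.48 Mm = 9.448e+07 m.
For a circular orbit, gravity supplies the centripetal force, so v = √(GM / r).
v = √(1.213e+20 / 9.448e+07) m/s ≈ 1.133e+06 m/s = 1133 km/s.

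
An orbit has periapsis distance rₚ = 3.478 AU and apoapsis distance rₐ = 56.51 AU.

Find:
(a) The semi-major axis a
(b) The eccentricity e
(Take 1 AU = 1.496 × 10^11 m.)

Convert to SI: rₚ = 3.478 AU = 5.20309e+11 m; rₐ = 56.51 AU = 8.4539e+12 m.
(a) a = (rₚ + rₐ) / 2 = (5.20309e+11 + 8.4539e+12) / 2 ≈ 4.487e+12 m = 29.99 AU.
(b) e = (rₐ − rₚ) / (rₐ + rₚ) = (8.4539e+12 − 5.20309e+11) / (8.4539e+12 + 5.20309e+11) ≈ 0.884.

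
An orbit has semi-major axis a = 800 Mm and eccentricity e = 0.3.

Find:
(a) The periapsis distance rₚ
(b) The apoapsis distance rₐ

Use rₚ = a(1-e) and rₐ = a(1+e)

Convert to SI: a = 800 Mm = 8e+08 m.
(a) rₚ = a(1 − e) = 8e+08 · (1 − 0.3) = 8e+08 · 0.7 ≈ 5.6e+08 m = 560 Mm.
(b) rₐ = a(1 + e) = 8e+08 · (1 + 0.3) = 8e+08 · 1.3 ≈ 1.04e+09 m = 1.04 Gm.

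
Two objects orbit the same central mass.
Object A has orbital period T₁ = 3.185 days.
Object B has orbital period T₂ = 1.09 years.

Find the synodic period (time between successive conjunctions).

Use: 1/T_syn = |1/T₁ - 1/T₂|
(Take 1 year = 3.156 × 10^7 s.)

Convert to SI: T₁ = 3.185 days = 275184 s; T₂ = 1.09 years = 3.44004e+07 s.
T_syn = |T₁ · T₂ / (T₁ − T₂)|.
T_syn = |275184 · 3.44004e+07 / (275184 − 3.44004e+07)| s ≈ 2.774e+05 s = 3.211 days.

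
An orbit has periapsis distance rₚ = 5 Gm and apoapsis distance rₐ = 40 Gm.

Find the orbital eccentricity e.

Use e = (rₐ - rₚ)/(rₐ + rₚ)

Convert to SI: rₚ = 5 Gm = 5e+09 m; rₐ = 40 Gm = 4e+10 m.
e = (rₐ − rₚ) / (rₐ + rₚ).
e = (4e+10 − 5e+09) / (4e+10 + 5e+09) = 3.5e+10 / 4.5e+10 ≈ 0.7778.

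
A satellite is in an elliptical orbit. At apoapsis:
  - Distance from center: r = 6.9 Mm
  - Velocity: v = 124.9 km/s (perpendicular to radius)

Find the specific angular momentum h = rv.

Convert to SI: r = 6.9 Mm = 6.9e+06 m; v = 124.9 km/s = 124900 m/s.
With v perpendicular to r, h = r · v.
h = 6.9e+06 · 124900 m²/s ≈ 8.618e+11 m²/s.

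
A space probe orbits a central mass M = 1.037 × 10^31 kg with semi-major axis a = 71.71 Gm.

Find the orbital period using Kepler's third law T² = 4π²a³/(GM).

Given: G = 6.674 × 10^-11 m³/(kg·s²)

Convert to SI: a = 71.71 Gm = 7.171e+10 m.
GM = G · M = 6.674e-11 · 1.037e+31 = 6.92094e+20 m³/s².
Kepler's third law: T = 2π √(a³ / GM).
Substituting a = 7.171e+10 m and GM = 6.92094e+20 m³/s²:
T = 2π √((7.171e+10)³ / 6.92094e+20) s
T ≈ 4.586e+06 s = 53.08 days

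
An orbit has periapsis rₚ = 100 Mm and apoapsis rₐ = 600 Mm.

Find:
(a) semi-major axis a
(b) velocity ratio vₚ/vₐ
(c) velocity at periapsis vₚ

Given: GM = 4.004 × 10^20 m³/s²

Convert to SI: rₚ = 100 Mm = 1e+08 m; rₐ = 600 Mm = 6e+08 m.
(a) a = (rₚ + rₐ)/2 = (1e+08 + 6e+08)/2 ≈ 3.5e+08 m
(b) Conservation of angular momentum (rₚvₚ = rₐvₐ) gives vₚ/vₐ = rₐ/rₚ = 6e+08/1e+08 ≈ 6
(c) With a = (rₚ + rₐ)/2 = 3.5e+08 m, vₚ = √(GM (2/rₚ − 1/a)) = √(4.004e+20 · (2/1e+08 − 1/3.5e+08)) m/s ≈ 2.62e+06 m/s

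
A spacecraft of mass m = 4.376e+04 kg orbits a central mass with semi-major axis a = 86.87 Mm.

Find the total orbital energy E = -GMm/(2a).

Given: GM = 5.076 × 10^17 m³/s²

Convert to SI: a = 86.87 Mm = 8.687e+07 m.
E = −GMm / (2a).
E = −5.076e+17 · 4.376e+04 / (2 · 8.687e+07) J ≈ -1.278e+14 J = -127.8 TJ.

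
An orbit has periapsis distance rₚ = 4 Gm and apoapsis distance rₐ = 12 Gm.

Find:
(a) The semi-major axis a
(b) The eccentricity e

Convert to SI: rₚ = 4 Gm = 4e+09 m; rₐ = 12 Gm = 1.2e+10 m.
(a) a = (rₚ + rₐ) / 2 = (4e+09 + 1.2e+10) / 2 ≈ 8e+09 m = 8 Gm.
(b) e = (rₐ − rₚ) / (rₐ + rₚ) = (1.2e+10 − 4e+09) / (1.2e+10 + 4e+09) ≈ 0.5.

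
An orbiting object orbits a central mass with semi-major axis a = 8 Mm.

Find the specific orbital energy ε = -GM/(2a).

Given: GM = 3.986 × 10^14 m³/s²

Convert to SI: a = 8 Mm = 8e+06 m.
ε = −GM / (2a).
ε = −3.986e+14 / (2 · 8e+06) J/kg ≈ -2.491e+07 J/kg = -24.91 MJ/kg.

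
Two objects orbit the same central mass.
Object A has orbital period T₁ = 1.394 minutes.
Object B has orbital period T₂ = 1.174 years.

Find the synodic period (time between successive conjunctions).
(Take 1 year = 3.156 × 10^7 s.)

Convert to SI: T₁ = 1.394 minutes = 83.64 s; T₂ = 1.174 years = 3.70514e+07 s.
T_syn = |T₁ · T₂ / (T₁ − T₂)|.
T_syn = |83.64 · 3.70514e+07 / (83.64 − 3.70514e+07)| s ≈ 83.64 s = 1.394 minutes.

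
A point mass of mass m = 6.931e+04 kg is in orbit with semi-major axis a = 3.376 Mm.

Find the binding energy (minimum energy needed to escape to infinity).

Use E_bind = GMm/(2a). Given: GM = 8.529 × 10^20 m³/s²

Convert to SI: a = 3.376 Mm = 3.376e+06 m.
Total orbital energy is E = −GMm/(2a); binding energy is E_bind = −E = GMm/(2a).
E_bind = 8.529e+20 · 6.931e+04 / (2 · 3.376e+06) J ≈ 8.755e+18 J = 8.755 EJ.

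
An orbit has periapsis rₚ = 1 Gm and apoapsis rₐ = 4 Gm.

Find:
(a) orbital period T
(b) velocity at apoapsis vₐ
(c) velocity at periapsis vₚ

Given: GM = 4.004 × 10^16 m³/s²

Convert to SI: rₚ = 1 Gm = 1e+09 m; rₐ = 4 Gm = 4e+09 m.
(a) With a = (rₚ + rₐ)/2 = 2.5e+09 m, T = 2π √(a³/GM) = 2π √((2.5e+09)³/4.004e+16) s ≈ 3.925e+06 s
(b) With a = (rₚ + rₐ)/2 = 2.5e+09 m, vₐ = √(GM (2/rₐ − 1/a)) = √(4.004e+16 · (2/4e+09 − 1/2.5e+09)) m/s ≈ 2001 m/s
(c) With a = (rₚ + rₐ)/2 = 2.5e+09 m, vₚ = √(GM (2/rₚ − 1/a)) = √(4.004e+16 · (2/1e+09 − 1/2.5e+09)) m/s ≈ 8004 m/s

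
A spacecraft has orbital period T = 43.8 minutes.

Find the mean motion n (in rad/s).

Convert to SI: T = 43.8 minutes = 2628 s.
n = 2π / T.
n = 2π / 2628 s ≈ 0.002391 rad/s.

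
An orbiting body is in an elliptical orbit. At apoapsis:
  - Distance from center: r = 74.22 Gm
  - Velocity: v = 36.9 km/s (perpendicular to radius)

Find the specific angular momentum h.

Convert to SI: r = 74.22 Gm = 7.422e+10 m; v = 36.9 km/s = 36900 m/s.
With v perpendicular to r, h = r · v.
h = 7.422e+10 · 36900 m²/s ≈ 2.739e+15 m²/s.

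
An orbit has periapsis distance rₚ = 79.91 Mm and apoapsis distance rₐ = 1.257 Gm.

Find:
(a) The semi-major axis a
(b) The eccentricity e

Convert to SI: rₚ = 79.91 Mm = 7.991e+07 m; rₐ = 1.257 Gm = 1.257e+09 m.
(a) a = (rₚ + rₐ) / 2 = (7.991e+07 + 1.257e+09) / 2 ≈ 6.685e+08 m = 668.5 Mm.
(b) e = (rₐ − rₚ) / (rₐ + rₚ) = (1.257e+09 − 7.991e+07) / (1.257e+09 + 7.991e+07) ≈ 0.8805.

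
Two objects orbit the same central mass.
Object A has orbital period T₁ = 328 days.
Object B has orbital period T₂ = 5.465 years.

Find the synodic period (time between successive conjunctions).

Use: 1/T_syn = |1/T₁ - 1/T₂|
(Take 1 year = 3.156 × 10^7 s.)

Convert to SI: T₁ = 328 days = 2.83392e+07 s; T₂ = 5.465 years = 1.72475e+08 s.
T_syn = |T₁ · T₂ / (T₁ − T₂)|.
T_syn = |2.83392e+07 · 1.72475e+08 / (2.83392e+07 − 1.72475e+08)| s ≈ 3.391e+07 s = 1.074 years.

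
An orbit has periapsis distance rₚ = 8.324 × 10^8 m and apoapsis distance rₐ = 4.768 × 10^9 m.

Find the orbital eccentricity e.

e = (rₐ − rₚ) / (rₐ + rₚ).
e = (4.768e+09 − 8.324e+08) / (4.768e+09 + 8.324e+08) = 3.9356e+09 / 5.6004e+09 ≈ 0.7027.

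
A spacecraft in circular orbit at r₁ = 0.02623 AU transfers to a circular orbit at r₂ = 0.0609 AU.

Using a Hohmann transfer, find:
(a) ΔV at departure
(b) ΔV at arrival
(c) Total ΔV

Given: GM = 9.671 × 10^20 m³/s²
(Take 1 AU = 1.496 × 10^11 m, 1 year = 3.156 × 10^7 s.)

Convert to SI: r₁ = 0.02623 AU = 3.92401e+09 m; r₂ = 0.0609 AU = 9.11064e+09 m.
Transfer semi-major axis: a_t = (r₁ + r₂)/2 = (3.92401e+09 + 9.11064e+09)/2 = 6.51732e+09 m.
Circular speeds: v₁ = √(GM/r₁) = 496445 m/s, v₂ = √(GM/r₂) = 325808 m/s.
Transfer speeds (vis-viva v² = GM(2/r − 1/a_t)): v₁ᵗ = 586963 m/s, v₂ᵗ = 252808 m/s.
(a) ΔV₁ = |v₁ᵗ − v₁| ≈ 9.052e+04 m/s = 19.1 AU/year.
(b) ΔV₂ = |v₂ − v₂ᵗ| ≈ 7.3e+04 m/s = 15.4 AU/year.
(c) ΔV_total = ΔV₁ + ΔV₂ ≈ 1.635e+05 m/s = 34.5 AU/year.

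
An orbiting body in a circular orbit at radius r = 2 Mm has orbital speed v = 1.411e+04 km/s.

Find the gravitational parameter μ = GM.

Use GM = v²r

Convert to SI: r = 2 Mm = 2e+06 m; v = 1.411e+04 km/s = 1.411e+07 m/s.
For a circular orbit v² = GM/r, so GM = v² · r.
GM = (1.411e+07)² · 2e+06 m³/s² ≈ 3.982e+20 m³/s² = 3.982 × 10^20 m³/s².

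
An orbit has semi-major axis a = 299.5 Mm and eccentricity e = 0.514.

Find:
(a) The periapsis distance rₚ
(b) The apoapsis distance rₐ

Convert to SI: a = 299.5 Mm = 2.995e+08 m.
(a) rₚ = a(1 − e) = 2.995e+08 · (1 − 0.514) = 2.995e+08 · 0.486 ≈ 1.456e+08 m = 145.6 Mm.
(b) rₐ = a(1 + e) = 2.995e+08 · (1 + 0.514) = 2.995e+08 · 1.514 ≈ 4.534e+08 m = 453.4 Mm.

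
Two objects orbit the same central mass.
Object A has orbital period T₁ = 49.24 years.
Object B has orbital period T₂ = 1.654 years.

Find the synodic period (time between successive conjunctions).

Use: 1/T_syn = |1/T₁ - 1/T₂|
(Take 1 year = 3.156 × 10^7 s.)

Convert to SI: T₁ = 49.24 years = 1.55401e+09 s; T₂ = 1.654 years = 5.22002e+07 s.
T_syn = |T₁ · T₂ / (T₁ − T₂)|.
T_syn = |1.55401e+09 · 5.22002e+07 / (1.55401e+09 − 5.22002e+07)| s ≈ 5.401e+07 s = 1.711 years.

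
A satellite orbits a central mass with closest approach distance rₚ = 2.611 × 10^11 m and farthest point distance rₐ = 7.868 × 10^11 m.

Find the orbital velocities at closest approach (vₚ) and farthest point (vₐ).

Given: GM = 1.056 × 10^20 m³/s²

Use the vis-viva equation v² = GM(2/r − 1/a) with a = (rₚ + rₐ)/2 = (2.611e+11 + 7.868e+11)/2 = 5.2395e+11 m.
vₚ = √(GM · (2/rₚ − 1/a)) = √(1.056e+20 · (2/2.611e+11 − 1/5.2395e+11)) m/s ≈ 2.464e+04 m/s = 24.64 km/s.
vₐ = √(GM · (2/rₐ − 1/a)) = √(1.056e+20 · (2/7.868e+11 − 1/5.2395e+11)) m/s ≈ 8178 m/s = 8.178 km/s.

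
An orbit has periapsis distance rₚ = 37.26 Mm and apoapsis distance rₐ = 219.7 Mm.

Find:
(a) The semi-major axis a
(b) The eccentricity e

Convert to SI: rₚ = 37.26 Mm = 3.726e+07 m; rₐ = 219.7 Mm = 2.197e+08 m.
(a) a = (rₚ + rₐ) / 2 = (3.726e+07 + 2.197e+08) / 2 ≈ 1.285e+08 m = 128.5 Mm.
(b) e = (rₐ − rₚ) / (rₐ + rₚ) = (2.197e+08 − 3.726e+07) / (2.197e+08 + 3.726e+07) ≈ 0.71.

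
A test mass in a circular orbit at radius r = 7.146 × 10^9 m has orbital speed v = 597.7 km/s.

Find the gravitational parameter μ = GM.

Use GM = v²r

Convert to SI: v = 597.7 km/s = 597700 m/s.
For a circular orbit v² = GM/r, so GM = v² · r.
GM = (597700)² · 7.146e+09 m³/s² ≈ 2.553e+21 m³/s² = 2.553 × 10^21 m³/s².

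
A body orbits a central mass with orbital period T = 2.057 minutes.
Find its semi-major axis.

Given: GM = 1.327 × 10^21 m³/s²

Convert to SI: T = 2.057 minutes = 123.42 s.
Invert Kepler's third law: a = (GM · T² / (4π²))^(1/3).
Substituting T = 123.42 s and GM = 1.327e+21 m³/s²:
a = (1.327e+21 · (123.42)² / (4π²))^(1/3) m
a ≈ 8e+07 m = 80 Mm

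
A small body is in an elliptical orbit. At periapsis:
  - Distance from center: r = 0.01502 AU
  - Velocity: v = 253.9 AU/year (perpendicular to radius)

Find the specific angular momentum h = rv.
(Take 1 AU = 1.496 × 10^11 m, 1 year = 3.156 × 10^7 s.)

Convert to SI: r = 0.01502 AU = 2.24699e+09 m; v = 253.9 AU/year = 1.20353e+06 m/s.
With v perpendicular to r, h = r · v.
h = 2.24699e+09 · 1.20353e+06 m²/s ≈ 2.704e+15 m²/s.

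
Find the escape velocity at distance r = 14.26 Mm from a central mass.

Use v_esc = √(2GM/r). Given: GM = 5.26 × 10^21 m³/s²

Convert to SI: r = 14.26 Mm = 1.426e+07 m.
Escape velocity comes from setting total energy to zero: ½v² − GM/r = 0 ⇒ v_esc = √(2GM / r).
v_esc = √(2 · 5.26e+21 / 1.426e+07) m/s ≈ 2.716e+07 m/s = 2.716e+04 km/s.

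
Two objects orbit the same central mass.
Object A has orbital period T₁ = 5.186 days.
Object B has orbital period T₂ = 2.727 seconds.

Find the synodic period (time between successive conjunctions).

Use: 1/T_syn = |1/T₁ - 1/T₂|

Convert to SI: T₁ = 5.186 days = 448070 s.
T_syn = |T₁ · T₂ / (T₁ − T₂)|.
T_syn = |448070 · 2.727 / (448070 − 2.727)| s ≈ 2.727 s = 2.727 seconds.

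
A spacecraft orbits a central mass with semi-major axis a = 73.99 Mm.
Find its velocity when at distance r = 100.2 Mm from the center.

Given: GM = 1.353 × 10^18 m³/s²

Convert to SI: a = 73.99 Mm = 7.399e+07 m; r = 100.2 Mm = 1.002e+08 m.
Vis-viva: v = √(GM · (2/r − 1/a)).
2/r − 1/a = 2/1.002e+08 − 1/7.399e+07 = 6.44474e-09 m⁻¹.
v = √(1.353e+18 · 6.44474e-09) m/s ≈ 9.338e+04 m/s = 93.38 km/s.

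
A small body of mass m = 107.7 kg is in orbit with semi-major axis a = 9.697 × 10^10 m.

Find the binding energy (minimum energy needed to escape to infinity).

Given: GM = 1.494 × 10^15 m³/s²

Total orbital energy is E = −GMm/(2a); binding energy is E_bind = −E = GMm/(2a).
E_bind = 1.494e+15 · 107.7 / (2 · 9.697e+10) J ≈ 8.297e+05 J = 829.7 kJ.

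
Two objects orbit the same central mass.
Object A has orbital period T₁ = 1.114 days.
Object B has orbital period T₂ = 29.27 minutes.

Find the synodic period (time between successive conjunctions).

Convert to SI: T₁ = 1.114 days = 96249.6 s; T₂ = 29.27 minutes = 1756.2 s.
T_syn = |T₁ · T₂ / (T₁ − T₂)|.
T_syn = |96249.6 · 1756.2 / (96249.6 − 1756.2)| s ≈ 1789 s = 29.81 minutes.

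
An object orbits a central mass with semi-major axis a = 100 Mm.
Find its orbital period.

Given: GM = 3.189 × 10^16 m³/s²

Convert to SI: a = 100 Mm = 1e+08 m.
Kepler's third law: T = 2π √(a³ / GM).
Substituting a = 1e+08 m and GM = 3.189e+16 m³/s²:
T = 2π √((1e+08)³ / 3.189e+16) s
T ≈ 3.518e+04 s = 9.773 hours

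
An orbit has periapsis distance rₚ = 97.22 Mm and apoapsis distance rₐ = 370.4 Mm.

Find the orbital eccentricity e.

Convert to SI: rₚ = 97.22 Mm = 9.722e+07 m; rₐ = 370.4 Mm = 3.704e+08 m.
e = (rₐ − rₚ) / (rₐ + rₚ).
e = (3.704e+08 − 9.722e+07) / (3.704e+08 + 9.722e+07) = 2.7318e+08 / 4.6762e+08 ≈ 0.5842.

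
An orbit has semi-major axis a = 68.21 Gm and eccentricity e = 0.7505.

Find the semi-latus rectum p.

Convert to SI: a = 68.21 Gm = 6.821e+10 m.
p = a (1 − e²).
p = 6.821e+10 · (1 − (0.7505)²) = 6.821e+10 · 0.43675 ≈ 2.979e+10 m = 29.79 Gm.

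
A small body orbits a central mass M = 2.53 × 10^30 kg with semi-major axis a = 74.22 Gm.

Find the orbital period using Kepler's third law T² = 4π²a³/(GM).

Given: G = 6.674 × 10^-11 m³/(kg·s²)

Convert to SI: a = 74.22 Gm = 7.422e+10 m.
GM = G · M = 6.674e-11 · 2.53e+30 = 1.68852e+20 m³/s².
Kepler's third law: T = 2π √(a³ / GM).
Substituting a = 7.422e+10 m and GM = 1.68852e+20 m³/s²:
T = 2π √((7.422e+10)³ / 1.68852e+20) s
T ≈ 9.777e+06 s = 113.2 days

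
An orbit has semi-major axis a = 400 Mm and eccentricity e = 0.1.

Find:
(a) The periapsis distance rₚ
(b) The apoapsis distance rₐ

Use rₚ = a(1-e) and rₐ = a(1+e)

Convert to SI: a = 400 Mm = 4e+08 m.
(a) rₚ = a(1 − e) = 4e+08 · (1 − 0.1) = 4e+08 · 0.9 ≈ 3.6e+08 m = 360 Mm.
(b) rₐ = a(1 + e) = 4e+08 · (1 + 0.1) = 4e+08 · 1.1 ≈ 4.4e+08 m = 440 Mm.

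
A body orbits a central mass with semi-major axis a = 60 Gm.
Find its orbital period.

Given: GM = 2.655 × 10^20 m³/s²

Convert to SI: a = 60 Gm = 6e+10 m.
Kepler's third law: T = 2π √(a³ / GM).
Substituting a = 6e+10 m and GM = 2.655e+20 m³/s²:
T = 2π √((6e+10)³ / 2.655e+20) s
T ≈ 5.667e+06 s = 65.59 days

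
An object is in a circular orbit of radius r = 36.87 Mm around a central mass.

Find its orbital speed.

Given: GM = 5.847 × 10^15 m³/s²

Convert to SI: r = 36.87 Mm = 3.687e+07 m.
For a circular orbit, gravity supplies the centripetal force, so v = √(GM / r).
v = √(5.847e+15 / 3.687e+07) m/s ≈ 1.259e+04 m/s = 12.59 km/s.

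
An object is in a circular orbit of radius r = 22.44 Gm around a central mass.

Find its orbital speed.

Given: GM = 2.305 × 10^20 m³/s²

Convert to SI: r = 22.44 Gm = 2.244e+10 m.
For a circular orbit, gravity supplies the centripetal force, so v = √(GM / r).
v = √(2.305e+20 / 2.244e+10) m/s ≈ 1.014e+05 m/s = 101.4 km/s.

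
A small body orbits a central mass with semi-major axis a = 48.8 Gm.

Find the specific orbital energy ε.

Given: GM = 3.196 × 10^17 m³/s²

Convert to SI: a = 48.8 Gm = 4.88e+10 m.
ε = −GM / (2a).
ε = −3.196e+17 / (2 · 4.88e+10) J/kg ≈ -3.275e+06 J/kg = -3.275 MJ/kg.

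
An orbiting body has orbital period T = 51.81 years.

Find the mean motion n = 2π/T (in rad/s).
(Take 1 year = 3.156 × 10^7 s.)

Convert to SI: T = 51.81 years = 1.63512e+09 s.
n = 2π / T.
n = 2π / 1.63512e+09 s ≈ 3.843e-09 rad/s.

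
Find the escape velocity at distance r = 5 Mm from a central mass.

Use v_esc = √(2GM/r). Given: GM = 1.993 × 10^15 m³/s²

Convert to SI: r = 5 Mm = 5e+06 m.
Escape velocity comes from setting total energy to zero: ½v² − GM/r = 0 ⇒ v_esc = √(2GM / r).
v_esc = √(2 · 1.993e+15 / 5e+06) m/s ≈ 2.823e+04 m/s = 28.23 km/s.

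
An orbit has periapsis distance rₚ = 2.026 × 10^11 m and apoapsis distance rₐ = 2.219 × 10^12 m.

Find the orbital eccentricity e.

e = (rₐ − rₚ) / (rₐ + rₚ).
e = (2.219e+12 − 2.026e+11) / (2.219e+12 + 2.026e+11) = 2.0164e+12 / 2.4216e+12 ≈ 0.8327.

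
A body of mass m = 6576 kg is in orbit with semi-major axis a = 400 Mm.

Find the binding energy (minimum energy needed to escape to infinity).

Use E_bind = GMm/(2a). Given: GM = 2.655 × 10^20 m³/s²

Convert to SI: a = 400 Mm = 4e+08 m.
Total orbital energy is E = −GMm/(2a); binding energy is E_bind = −E = GMm/(2a).
E_bind = 2.655e+20 · 6576 / (2 · 4e+08) J ≈ 2.182e+15 J = 2.182 PJ.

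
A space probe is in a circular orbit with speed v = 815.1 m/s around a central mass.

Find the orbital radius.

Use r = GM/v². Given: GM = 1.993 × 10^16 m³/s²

For a circular orbit, v² = GM / r, so r = GM / v².
r = 1.993e+16 / (815.1)² m ≈ 3e+10 m = 30 Gm.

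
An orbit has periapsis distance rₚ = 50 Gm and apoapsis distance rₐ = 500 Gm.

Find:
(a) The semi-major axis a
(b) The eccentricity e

Convert to SI: rₚ = 50 Gm = 5e+10 m; rₐ = 500 Gm = 5e+11 m.
(a) a = (rₚ + rₐ) / 2 = (5e+10 + 5e+11) / 2 ≈ 2.75e+11 m = 275 Gm.
(b) e = (rₐ − rₚ) / (rₐ + rₚ) = (5e+11 − 5e+10) / (5e+11 + 5e+10) ≈ 0.8182.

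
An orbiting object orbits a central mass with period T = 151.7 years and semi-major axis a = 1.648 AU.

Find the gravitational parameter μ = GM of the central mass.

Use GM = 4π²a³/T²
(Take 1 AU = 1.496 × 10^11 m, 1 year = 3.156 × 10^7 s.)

Convert to SI: T = 151.7 years = 4.78765e+09 s; a = 1.648 AU = 2.46541e+11 m.
GM = 4π² · a³ / T².
GM = 4π² · (2.46541e+11)³ / (4.78765e+09)² m³/s² ≈ 2.581e+16 m³/s² = 2.581 × 10^16 m³/s².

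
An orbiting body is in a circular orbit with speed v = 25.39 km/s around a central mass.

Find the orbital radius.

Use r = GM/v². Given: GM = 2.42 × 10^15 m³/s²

Convert to SI: v = 25.39 km/s = 25390 m/s.
For a circular orbit, v² = GM / r, so r = GM / v².
r = 2.42e+15 / (25390)² m ≈ 3.754e+06 m = 3.754 Mm.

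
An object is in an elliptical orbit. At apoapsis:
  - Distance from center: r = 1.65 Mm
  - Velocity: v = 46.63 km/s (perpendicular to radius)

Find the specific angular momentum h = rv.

Convert to SI: r = 1.65 Mm = 1.65e+06 m; v = 46.63 km/s = 46630 m/s.
With v perpendicular to r, h = r · v.
h = 1.65e+06 · 46630 m²/s ≈ 7.694e+10 m²/s.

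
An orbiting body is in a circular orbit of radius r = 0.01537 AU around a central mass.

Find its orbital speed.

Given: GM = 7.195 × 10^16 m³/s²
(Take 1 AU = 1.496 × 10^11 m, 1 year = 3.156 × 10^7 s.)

Convert to SI: r = 0.01537 AU = 2.29935e+09 m.
For a circular orbit, gravity supplies the centripetal force, so v = √(GM / r).
v = √(7.195e+16 / 2.29935e+09) m/s ≈ 5594 m/s = 1.18 AU/year.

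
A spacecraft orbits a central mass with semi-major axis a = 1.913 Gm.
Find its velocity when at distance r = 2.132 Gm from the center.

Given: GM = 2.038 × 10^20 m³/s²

Convert to SI: a = 1.913 Gm = 1.913e+09 m; r = 2.132 Gm = 2.132e+09 m.
Vis-viva: v = √(GM · (2/r − 1/a)).
2/r − 1/a = 2/2.132e+09 − 1/1.913e+09 = 4.15347e-10 m⁻¹.
v = √(2.038e+20 · 4.15347e-10) m/s ≈ 2.909e+05 m/s = 290.9 km/s.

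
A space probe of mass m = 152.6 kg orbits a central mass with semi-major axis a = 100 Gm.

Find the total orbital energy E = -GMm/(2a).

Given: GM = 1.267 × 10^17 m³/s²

Convert to SI: a = 100 Gm = 1e+11 m.
E = −GMm / (2a).
E = −1.267e+17 · 152.6 / (2 · 1e+11) J ≈ -9.667e+07 J = -96.67 MJ.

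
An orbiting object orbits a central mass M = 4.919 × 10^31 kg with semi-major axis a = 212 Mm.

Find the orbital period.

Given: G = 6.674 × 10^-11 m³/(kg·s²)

Convert to SI: a = 212 Mm = 2.12e+08 m.
GM = G · M = 6.674e-11 · 4.919e+31 = 3.28294e+21 m³/s².
Kepler's third law: T = 2π √(a³ / GM).
Substituting a = 2.12e+08 m and GM = 3.28294e+21 m³/s²:
T = 2π √((2.12e+08)³ / 3.28294e+21) s
T ≈ 338.5 s = 5.642 minutes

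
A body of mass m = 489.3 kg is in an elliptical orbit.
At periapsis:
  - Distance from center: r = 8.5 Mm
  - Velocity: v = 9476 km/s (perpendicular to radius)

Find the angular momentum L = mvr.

Convert to SI: r = 8.5 Mm = 8.5e+06 m; v = 9476 km/s = 9.476e+06 m/s.
Since v is perpendicular to r, L = m · v · r.
L = 489.3 · 9.476e+06 · 8.5e+06 kg·m²/s ≈ 3.941e+16 kg·m²/s.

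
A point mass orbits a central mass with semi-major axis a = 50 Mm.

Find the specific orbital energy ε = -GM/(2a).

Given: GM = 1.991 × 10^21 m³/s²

Convert to SI: a = 50 Mm = 5e+07 m.
ε = −GM / (2a).
ε = −1.991e+21 / (2 · 5e+07) J/kg ≈ -1.991e+13 J/kg = -1.991e+04 GJ/kg.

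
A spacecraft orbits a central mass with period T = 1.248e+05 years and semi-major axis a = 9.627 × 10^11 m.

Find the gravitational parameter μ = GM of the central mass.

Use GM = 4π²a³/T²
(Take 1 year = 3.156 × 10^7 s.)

Convert to SI: T = 1.248e+05 years = 3.93869e+12 s.
GM = 4π² · a³ / T².
GM = 4π² · (9.627e+11)³ / (3.93869e+12)² m³/s² ≈ 2.271e+12 m³/s² = 2.271 × 10^12 m³/s².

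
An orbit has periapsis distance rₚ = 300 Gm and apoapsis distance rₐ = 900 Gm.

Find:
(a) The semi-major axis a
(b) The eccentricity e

Convert to SI: rₚ = 300 Gm = 3e+11 m; rₐ = 900 Gm = 9e+11 m.
(a) a = (rₚ + rₐ) / 2 = (3e+11 + 9e+11) / 2 ≈ 6e+11 m = 600 Gm.
(b) e = (rₐ − rₚ) / (rₐ + rₚ) = (9e+11 − 3e+11) / (9e+11 + 3e+11) ≈ 0.5.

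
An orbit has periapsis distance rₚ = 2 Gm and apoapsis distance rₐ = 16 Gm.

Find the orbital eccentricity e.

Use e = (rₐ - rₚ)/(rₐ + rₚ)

Convert to SI: rₚ = 2 Gm = 2e+09 m; rₐ = 16 Gm = 1.6e+10 m.
e = (rₐ − rₚ) / (rₐ + rₚ).
e = (1.6e+10 − 2e+09) / (1.6e+10 + 2e+09) = 1.4e+10 / 1.8e+10 ≈ 0.7778.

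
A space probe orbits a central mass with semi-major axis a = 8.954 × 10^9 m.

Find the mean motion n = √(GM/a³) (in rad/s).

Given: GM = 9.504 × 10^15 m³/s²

n = √(GM / a³).
n = √(9.504e+15 / (8.954e+09)³) rad/s ≈ 1.151e-07 rad/s.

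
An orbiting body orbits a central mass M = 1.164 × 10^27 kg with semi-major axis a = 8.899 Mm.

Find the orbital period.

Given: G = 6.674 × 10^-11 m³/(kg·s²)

Convert to SI: a = 8.899 Mm = 8.899e+06 m.
GM = G · M = 6.674e-11 · 1.164e+27 = 7.76854e+16 m³/s².
Kepler's third law: T = 2π √(a³ / GM).
Substituting a = 8.899e+06 m and GM = 7.76854e+16 m³/s²:
T = 2π √((8.899e+06)³ / 7.76854e+16) s
T ≈ 598.4 s = 9.974 minutes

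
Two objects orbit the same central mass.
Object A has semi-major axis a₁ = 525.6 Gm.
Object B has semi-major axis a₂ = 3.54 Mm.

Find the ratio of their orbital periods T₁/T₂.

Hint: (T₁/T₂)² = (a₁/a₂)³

Convert to SI: a₁ = 525.6 Gm = 5.256e+11 m; a₂ = 3.54 Mm = 3.54e+06 m.
From Kepler's third law, (T₁/T₂)² = (a₁/a₂)³, so T₁/T₂ = (a₁/a₂)^(3/2).
a₁/a₂ = 5.256e+11 / 3.54e+06 = 148475.
T₁/T₂ = (148475)^(3/2) ≈ 5.721e+07.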